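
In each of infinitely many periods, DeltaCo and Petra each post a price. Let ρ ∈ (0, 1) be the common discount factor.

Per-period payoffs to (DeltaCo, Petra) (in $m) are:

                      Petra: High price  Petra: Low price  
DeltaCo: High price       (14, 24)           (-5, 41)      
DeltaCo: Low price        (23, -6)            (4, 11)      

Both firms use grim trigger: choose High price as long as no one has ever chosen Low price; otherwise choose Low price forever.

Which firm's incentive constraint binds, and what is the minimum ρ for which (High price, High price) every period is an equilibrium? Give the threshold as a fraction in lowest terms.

Petra; ρ ≥ 17/30

For DeltaCo: deviation gain 23−14 = 9, per-period punishment loss 14−4 = 10. IC gives ρ ≥ 9/19.
For Petra: gain 17, loss 13 per period, so ρ ≥ 17/30.
The tighter constraint is Petra's, so cooperation needs ρ ≥ 17/30.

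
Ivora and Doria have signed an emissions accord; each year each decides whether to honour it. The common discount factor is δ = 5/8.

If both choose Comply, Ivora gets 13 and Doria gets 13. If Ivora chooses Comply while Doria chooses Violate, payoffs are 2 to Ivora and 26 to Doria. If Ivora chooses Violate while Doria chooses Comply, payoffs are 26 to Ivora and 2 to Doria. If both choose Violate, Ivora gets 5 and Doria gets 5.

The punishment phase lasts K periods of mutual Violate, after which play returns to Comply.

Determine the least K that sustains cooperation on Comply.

IC: δ(1−δ^K)/(1−δ) ≥ (26−13)/(13−5) = 13/8.
With δ = 5/8: need 1 − δ^K ≥ 13/8·(1−5/8)/(5/8), i.e. δ^K ≤ 0.0250.
Since (5/8)^7 = 0.0373 and (5/8)^8 = 0.0233, the smallest such K is 8.

8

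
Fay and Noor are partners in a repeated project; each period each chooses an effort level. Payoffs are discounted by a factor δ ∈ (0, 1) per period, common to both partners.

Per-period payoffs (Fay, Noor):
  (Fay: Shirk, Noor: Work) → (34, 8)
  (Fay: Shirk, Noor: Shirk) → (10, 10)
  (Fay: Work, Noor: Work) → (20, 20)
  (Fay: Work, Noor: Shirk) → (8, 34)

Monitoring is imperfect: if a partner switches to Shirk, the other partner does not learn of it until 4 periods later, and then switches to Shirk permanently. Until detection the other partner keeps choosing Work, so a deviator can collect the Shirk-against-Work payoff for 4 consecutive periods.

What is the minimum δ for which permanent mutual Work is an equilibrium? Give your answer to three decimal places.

The best deviation is to choose Shirk for all 4 undetected periods, earning 34 each, then 10 forever once detected.
Deviation value: 34(1−δ^4)/(1−δ) + 10δ^4/(1−δ); cooperation value: 20/(1−δ).
IC: 20 ≥ 34(1−δ^4) + 10δ^4 = 34 − 24δ^4.
So δ^4 ≥ 14/24 = 7/12, giving δ ≥ (7/12)^(1/4) ≈ 0.874.

0.874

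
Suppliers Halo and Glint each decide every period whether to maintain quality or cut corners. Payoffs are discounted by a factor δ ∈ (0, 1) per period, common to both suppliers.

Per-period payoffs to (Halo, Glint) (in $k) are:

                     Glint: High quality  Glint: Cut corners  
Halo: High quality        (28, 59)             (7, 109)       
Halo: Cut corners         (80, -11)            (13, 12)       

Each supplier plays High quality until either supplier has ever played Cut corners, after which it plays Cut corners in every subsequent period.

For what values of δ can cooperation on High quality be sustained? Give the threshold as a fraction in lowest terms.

For Halo: deviation gain 80−28 = 52, per-period punishment loss 28−13 = 15. IC gives δ ≥ 52/67.
For Glint: gain 50, loss 47 per period, so δ ≥ 50/97.
The tighter constraint is Halo's, so cooperation needs δ ≥ 52/67.

52/67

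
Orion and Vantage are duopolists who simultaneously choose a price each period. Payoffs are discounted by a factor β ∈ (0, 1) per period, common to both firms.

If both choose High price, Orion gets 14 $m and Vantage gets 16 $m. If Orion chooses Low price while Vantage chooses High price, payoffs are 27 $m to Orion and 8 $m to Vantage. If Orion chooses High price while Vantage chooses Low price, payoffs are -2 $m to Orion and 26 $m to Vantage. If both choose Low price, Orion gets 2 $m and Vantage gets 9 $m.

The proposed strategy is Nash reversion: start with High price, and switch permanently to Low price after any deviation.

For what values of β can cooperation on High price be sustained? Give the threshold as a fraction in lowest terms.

10/17

Orion: cooperation gives 14 each period; deviation gives 27 once then 2 forever.
  14/(1−β) ≥ 27 + 2β/(1−β) ⇒ β ≥ 13/25.
Vantage: cooperation gives 16 each period; deviation gives 26 once then 9 forever.
  β ≥ 10/17.
Both must hold, so the binding constraint is Vantage's: β ≥ 10/17.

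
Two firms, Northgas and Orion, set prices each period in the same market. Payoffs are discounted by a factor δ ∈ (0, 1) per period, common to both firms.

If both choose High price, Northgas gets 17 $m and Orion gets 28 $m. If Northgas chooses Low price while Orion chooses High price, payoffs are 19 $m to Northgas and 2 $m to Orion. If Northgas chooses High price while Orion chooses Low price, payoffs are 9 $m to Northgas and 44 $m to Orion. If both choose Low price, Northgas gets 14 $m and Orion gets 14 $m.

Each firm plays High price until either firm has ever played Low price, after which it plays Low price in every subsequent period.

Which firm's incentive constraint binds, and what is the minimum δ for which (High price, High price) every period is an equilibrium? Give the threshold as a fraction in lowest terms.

For Northgas: deviation gain 19−17 = 2, per-period punishment loss 17−14 = 3. IC gives δ ≥ 2/5.
For Orion: gain 16, loss 14 per period, so δ ≥ 16/30 = 8/15.
The tighter constraint is Orion's, so cooperation needs δ ≥ 8/15.

Orion; δ ≥ 8/15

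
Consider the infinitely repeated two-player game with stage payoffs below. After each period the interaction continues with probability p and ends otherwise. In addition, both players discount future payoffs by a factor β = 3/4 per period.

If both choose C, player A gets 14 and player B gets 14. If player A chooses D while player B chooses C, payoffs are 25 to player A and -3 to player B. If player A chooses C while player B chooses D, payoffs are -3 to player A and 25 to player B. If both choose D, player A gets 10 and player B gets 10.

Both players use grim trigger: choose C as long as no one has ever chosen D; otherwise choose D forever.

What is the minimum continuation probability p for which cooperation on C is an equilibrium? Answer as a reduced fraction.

Expected continuation weight on next period's payoff is β·p = 3/4·p, which plays the role of the discount factor.
Cooperation requires 3/4·p ≥ (25−14)/(25−10) = 11/15, hence p ≥ 44/45.

44/45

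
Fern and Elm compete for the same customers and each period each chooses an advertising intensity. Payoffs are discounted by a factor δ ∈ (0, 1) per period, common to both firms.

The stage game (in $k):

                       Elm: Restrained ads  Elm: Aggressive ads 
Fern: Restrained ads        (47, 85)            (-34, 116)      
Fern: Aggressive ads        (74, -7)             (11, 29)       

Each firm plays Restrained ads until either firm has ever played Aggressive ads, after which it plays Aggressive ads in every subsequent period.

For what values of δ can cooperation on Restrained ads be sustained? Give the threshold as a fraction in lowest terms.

For Fern: deviation gain 74−47 = 27, per-period punishment loss 47−11 = 36. IC gives δ ≥ 27/63 = 3/7.
For Elm: gain 31, loss 56 per period, so δ ≥ 31/87.
The tighter constraint is Fern's, so cooperation needs δ ≥ 3/7.

3/7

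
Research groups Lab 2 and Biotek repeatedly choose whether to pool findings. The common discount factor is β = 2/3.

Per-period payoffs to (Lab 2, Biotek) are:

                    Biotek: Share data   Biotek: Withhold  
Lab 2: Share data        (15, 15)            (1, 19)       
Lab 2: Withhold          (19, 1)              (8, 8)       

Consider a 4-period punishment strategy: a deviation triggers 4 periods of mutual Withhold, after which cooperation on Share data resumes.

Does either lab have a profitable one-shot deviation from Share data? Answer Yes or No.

IC: β+…+β^4 ≥ (19−15)/(15−8) = 4/7.
At β = 2/3: partial sum = 1.6049 ≥ 0.5714. Cooperation sustainable.

No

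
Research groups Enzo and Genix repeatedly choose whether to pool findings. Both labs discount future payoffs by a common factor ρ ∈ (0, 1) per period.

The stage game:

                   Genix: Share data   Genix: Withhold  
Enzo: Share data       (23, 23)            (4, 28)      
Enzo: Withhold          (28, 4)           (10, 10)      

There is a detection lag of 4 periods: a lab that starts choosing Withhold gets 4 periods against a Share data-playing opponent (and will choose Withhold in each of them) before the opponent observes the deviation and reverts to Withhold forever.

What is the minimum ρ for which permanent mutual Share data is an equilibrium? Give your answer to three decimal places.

A deviator earns 28 for 4 periods, then 10 forever; cooperating earns 23 forever. Multiplying the IC by (1−ρ):
23 ≥ 28(1−ρ^4) + 10ρ^4, so 18·ρ^4 ≥ 5 and ρ^4 ≥ 5/18.
ρ ≥ (5/18)^(1/4) ≈ 0.726.

0.726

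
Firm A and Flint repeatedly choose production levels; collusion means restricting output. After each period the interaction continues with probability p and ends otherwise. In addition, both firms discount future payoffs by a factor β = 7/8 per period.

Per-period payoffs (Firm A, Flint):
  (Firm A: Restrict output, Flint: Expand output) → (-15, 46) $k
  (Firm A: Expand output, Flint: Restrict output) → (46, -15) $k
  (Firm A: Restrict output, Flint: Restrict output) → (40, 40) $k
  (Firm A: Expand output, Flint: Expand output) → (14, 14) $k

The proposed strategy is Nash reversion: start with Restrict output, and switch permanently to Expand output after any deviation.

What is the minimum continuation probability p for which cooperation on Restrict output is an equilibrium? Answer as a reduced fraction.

Expected continuation weight on next period's payoff is β·p = 7/8·p, which plays the role of the discount factor.
Cooperation requires 7/8·p ≥ (46−40)/(46−14) = 3/16, hence p ≥ 3/14.

3/14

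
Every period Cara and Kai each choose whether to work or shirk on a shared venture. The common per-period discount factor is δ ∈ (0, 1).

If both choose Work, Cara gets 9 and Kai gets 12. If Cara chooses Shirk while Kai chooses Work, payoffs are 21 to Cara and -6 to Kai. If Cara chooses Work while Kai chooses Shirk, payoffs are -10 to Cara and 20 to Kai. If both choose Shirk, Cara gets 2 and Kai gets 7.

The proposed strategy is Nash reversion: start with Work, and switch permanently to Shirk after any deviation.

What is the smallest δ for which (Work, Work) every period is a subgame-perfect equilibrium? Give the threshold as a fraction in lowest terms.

Cara: cooperation gives 9 each period; deviation gives 21 once then 2 forever.
  9/(1−δ) ≥ 21 + 2δ/(1−δ) ⇒ δ ≥ 12/19.
Kai: cooperation gives 12 each period; deviation gives 20 once then 7 forever.
  δ ≥ 8/13.
Both must hold, so the binding constraint is Cara's: δ ≥ 12/19.

12/19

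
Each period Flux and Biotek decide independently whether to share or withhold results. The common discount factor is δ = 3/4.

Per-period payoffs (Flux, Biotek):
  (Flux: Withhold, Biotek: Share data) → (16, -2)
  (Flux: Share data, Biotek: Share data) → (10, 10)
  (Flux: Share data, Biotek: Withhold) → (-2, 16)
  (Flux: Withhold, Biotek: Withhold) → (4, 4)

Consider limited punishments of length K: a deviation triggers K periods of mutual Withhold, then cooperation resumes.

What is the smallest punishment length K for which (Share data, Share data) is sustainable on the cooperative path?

2

Need Σ_{k=1}^{K} δ^k ≥ (16−10)/(10−4) = 1.0000 at δ = 3/4.
At K = 1 the sum is 0.7500 < 1.0000; at K = 2 it is 1.3125 ≥ 1.0000.
So the minimum punishment length is K = 2.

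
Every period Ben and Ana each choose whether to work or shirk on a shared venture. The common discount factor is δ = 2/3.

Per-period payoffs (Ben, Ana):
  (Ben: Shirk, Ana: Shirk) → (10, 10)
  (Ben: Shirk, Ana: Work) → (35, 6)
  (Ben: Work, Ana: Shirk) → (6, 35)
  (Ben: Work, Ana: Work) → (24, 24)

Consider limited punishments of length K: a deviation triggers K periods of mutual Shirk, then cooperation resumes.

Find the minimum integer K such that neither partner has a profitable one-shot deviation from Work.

2

IC: δ(1−δ^K)/(1−δ) ≥ (35−24)/(24−10) = 11/14.
With δ = 2/3: need 1 − δ^K ≥ 11/14·(1−2/3)/(2/3), i.e. δ^K ≤ 0.6071.
Since (2/3)^1 = 0.6667 and (2/3)^2 = 0.4444, the smallest such K is 2.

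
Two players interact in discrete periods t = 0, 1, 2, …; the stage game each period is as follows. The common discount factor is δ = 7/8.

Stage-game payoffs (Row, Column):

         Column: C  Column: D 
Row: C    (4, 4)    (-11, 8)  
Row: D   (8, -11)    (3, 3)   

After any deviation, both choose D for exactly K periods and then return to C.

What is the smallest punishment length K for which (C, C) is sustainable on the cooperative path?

7

No profitable deviation requires (4−3)(δ+…+δ^K) ≥ 8−4, i.e. δ+…+δ^K ≥ 4 ≈ 4.0000.
With δ = 7/8, the partial sums are K=1: 0.8750, K=2: 1.6406, …, K=5: 3.4096, K=6: 3.8584, K=7: 4.2511.
K = 7 is the first length at which the sum reaches 4.0000.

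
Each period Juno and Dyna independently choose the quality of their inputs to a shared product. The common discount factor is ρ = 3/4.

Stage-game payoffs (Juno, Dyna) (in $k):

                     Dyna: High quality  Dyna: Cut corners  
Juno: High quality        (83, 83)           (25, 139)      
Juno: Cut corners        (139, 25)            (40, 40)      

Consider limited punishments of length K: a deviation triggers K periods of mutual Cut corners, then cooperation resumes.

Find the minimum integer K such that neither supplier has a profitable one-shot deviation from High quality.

2

IC: ρ(1−ρ^K)/(1−ρ) ≥ (139−83)/(83−40) = 56/43.
With ρ = 3/4: need 1 − ρ^K ≥ 56/43·(1−3/4)/(3/4), i.e. ρ^K ≤ 0.5659.
Since (3/4)^1 = 0.7500 and (3/4)^2 = 0.5625, the smallest such K is 2.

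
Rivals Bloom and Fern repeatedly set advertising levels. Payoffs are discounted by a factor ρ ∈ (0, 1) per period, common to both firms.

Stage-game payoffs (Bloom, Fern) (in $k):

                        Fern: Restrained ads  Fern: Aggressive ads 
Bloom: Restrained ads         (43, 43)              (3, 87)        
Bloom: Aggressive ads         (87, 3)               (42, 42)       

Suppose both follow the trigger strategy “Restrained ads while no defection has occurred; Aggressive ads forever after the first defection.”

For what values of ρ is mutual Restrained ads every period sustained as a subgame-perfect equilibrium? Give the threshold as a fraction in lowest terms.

One-period gain from deviating is 87 − 43 = 44. The loss is 43 − 42 = 1 in every subsequent period, with present value 1·ρ/(1−ρ).
Deviation is unprofitable when 1·ρ/(1−ρ) ≥ 44, i.e. ρ/(1−ρ) ≥ 44.
Equivalently ρ ≥ 44/(44+1) = 44/45.

44/45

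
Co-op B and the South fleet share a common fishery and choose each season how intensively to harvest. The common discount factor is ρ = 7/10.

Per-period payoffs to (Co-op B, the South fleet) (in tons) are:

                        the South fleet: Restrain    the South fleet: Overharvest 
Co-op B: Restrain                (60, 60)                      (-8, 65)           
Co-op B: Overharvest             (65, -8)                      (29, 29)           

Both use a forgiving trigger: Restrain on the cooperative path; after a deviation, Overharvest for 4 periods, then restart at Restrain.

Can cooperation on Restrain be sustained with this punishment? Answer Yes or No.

Yes

IC: ρ+…+ρ^4 ≥ (65−60)/(60−29) = 5/31.
At ρ = 7/10: partial sum = 1.7731 ≥ 0.1613. Cooperation sustainable.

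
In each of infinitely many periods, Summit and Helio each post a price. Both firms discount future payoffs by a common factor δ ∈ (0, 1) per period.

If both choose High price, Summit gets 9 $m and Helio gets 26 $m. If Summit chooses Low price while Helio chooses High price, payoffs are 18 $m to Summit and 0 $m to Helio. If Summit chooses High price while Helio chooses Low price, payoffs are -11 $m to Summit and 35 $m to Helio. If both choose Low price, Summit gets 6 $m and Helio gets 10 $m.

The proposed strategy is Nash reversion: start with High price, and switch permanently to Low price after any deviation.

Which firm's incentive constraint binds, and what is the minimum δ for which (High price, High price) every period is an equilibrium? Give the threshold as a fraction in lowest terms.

Summit; δ ≥ 3/4

For Summit: deviation gain 18−9 = 9, per-period punishment loss 9−6 = 3. IC gives δ ≥ 9/12 = 3/4.
For Helio: gain 9, loss 16 per period, so δ ≥ 9/25.
The tighter constraint is Summit's, so cooperation needs δ ≥ 3/4.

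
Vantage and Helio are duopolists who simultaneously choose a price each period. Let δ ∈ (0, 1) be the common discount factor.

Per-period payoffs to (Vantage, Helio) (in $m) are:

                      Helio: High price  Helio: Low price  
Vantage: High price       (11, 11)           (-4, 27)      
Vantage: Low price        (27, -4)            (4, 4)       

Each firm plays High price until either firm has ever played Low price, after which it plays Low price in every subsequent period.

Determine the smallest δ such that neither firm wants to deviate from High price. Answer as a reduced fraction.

11/(1−δ) ≥ 27 + 4δ/(1−δ)
11 ≥ 27 − 23δ
δ ≥ 16/23.

16/23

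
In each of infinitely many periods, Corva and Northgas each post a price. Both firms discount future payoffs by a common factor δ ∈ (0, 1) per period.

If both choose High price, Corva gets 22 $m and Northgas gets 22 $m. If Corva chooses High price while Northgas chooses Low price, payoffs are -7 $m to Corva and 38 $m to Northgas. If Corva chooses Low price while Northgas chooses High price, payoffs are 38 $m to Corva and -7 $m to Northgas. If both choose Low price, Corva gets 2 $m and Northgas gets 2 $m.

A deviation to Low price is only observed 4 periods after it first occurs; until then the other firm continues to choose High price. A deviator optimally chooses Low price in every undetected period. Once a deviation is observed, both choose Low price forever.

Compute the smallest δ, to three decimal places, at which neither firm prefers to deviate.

0.816

The best deviation is to choose Low price for all 4 undetected periods, earning 38 each, then 2 forever once detected.
Deviation value: 38(1−δ^4)/(1−δ) + 2δ^4/(1−δ); cooperation value: 22/(1−δ).
IC: 22 ≥ 38(1−δ^4) + 2δ^4 = 38 − 36δ^4.
So δ^4 ≥ 16/36 = 4/9, giving δ ≥ (4/9)^(1/4) ≈ 0.816.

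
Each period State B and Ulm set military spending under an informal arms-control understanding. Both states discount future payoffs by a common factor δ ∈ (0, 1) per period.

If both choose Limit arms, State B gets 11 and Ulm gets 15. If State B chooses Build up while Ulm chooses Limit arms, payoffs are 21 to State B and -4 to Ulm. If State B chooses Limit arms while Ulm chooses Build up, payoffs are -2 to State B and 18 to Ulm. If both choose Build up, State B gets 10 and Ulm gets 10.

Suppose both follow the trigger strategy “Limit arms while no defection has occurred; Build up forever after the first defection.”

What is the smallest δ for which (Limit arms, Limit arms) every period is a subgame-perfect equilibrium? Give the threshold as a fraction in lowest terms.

State B's threshold: (21−11)/(21−10) = 10/11.
Ulm's threshold: (18−15)/(18−10) = 3/8.
10/11 > 3/8, so State B binds and δ* = 10/11.

10/11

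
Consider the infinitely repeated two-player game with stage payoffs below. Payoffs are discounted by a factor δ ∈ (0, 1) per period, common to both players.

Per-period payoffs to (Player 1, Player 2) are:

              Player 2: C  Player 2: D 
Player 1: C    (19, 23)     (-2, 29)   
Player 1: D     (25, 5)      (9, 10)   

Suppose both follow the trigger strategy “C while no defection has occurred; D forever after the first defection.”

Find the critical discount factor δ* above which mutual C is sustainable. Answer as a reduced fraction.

3/8

Player 1's threshold: (25−19)/(25−9) = 3/8.
Player 2's threshold: (29−23)/(29−10) = 6/19.
3/8 > 6/19, so Player 1 binds and δ* = 3/8.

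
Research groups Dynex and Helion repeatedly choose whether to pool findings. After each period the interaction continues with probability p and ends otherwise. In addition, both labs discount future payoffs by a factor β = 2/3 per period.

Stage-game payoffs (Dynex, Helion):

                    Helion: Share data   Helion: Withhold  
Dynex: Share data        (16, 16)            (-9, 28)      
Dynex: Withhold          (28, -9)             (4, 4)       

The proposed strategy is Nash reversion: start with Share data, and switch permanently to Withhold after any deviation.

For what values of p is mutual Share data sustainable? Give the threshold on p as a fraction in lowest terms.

3/4

With continuation probability p and discount β, the effective per-period discount factor is βp.
Grim-trigger IC: βp ≥ (28−16)/(28−4) = 1/2.
So p ≥ (1/2)/(2/3) = 3/4.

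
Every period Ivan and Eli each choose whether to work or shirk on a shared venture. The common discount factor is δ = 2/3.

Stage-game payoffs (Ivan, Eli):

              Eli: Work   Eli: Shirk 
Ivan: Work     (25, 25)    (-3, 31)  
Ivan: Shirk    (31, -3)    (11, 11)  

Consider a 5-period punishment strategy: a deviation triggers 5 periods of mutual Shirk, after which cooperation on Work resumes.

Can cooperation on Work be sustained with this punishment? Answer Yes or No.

Yes

IC: δ+…+δ^5 ≥ (31−25)/(25−11) = 3/7.
At δ = 2/3: partial sum = 1.7366 ≥ 0.4286. Cooperation sustainable.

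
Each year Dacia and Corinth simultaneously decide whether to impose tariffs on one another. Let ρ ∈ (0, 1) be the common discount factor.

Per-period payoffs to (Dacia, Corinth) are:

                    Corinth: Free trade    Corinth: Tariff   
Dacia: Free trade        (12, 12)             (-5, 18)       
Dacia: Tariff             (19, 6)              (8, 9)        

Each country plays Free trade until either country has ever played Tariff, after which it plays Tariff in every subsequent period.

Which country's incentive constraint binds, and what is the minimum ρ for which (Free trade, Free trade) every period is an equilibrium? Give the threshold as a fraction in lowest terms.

Corinth; ρ ≥ 2/3

For Dacia: deviation gain 19−12 = 7, per-period punishment loss 12−8 = 4. IC gives ρ ≥ 7/11.
For Corinth: gain 6, loss 3 per period, so ρ ≥ 6/9 = 2/3.
The tighter constraint is Corinth's, so cooperation needs ρ ≥ 2/3.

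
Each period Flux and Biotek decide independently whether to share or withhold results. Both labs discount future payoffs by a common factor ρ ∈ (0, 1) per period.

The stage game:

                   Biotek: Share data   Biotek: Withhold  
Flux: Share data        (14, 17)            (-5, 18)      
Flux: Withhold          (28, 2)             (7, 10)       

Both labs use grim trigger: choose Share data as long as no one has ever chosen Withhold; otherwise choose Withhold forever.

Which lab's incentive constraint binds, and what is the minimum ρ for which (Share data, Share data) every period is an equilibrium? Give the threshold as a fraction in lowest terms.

For Flux: deviation gain 28−14 = 14, per-period punishment loss 14−7 = 7. IC gives ρ ≥ 14/21 = 2/3.
For Biotek: gain 1, loss 7 per period, so ρ ≥ 1/8.
The tighter constraint is Flux's, so cooperation needs ρ ≥ 2/3.

Flux; ρ ≥ 2/3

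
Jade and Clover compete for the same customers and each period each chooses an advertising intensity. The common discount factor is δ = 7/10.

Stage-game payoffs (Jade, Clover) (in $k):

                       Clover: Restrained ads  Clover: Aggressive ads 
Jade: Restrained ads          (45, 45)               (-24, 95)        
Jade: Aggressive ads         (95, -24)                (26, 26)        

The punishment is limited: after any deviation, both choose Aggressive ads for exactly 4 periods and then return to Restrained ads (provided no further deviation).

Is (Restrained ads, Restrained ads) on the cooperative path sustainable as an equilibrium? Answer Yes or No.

No

A one-shot deviation gives 95 now, then 26 for 4 periods, then back to 45.
Gain from deviating: (95−45) today; loss: (45−26) in each of the next 4 periods.
No-deviation condition: (45−26)(δ+…+δ^4) ≥ 95−45, i.e. δ+…+δ^4 ≥ 50/19.
At δ = 7/10: δ+…+δ^4 = 1.7731 < 2.6316.
So cooperation is not sustainable.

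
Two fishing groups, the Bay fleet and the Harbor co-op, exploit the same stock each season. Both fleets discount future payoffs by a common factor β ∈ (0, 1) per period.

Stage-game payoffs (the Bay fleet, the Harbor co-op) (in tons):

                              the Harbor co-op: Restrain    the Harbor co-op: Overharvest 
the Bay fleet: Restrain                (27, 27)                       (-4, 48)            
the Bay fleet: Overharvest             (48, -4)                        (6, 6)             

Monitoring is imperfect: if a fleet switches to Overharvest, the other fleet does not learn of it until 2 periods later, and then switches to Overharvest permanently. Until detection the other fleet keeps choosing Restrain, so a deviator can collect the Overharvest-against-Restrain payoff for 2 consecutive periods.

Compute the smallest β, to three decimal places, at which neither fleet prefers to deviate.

0.707

A deviator earns 48 for 2 periods, then 6 forever; cooperating earns 27 forever. Multiplying the IC by (1−β):
27 ≥ 48(1−β^2) + 6β^2, so 42·β^2 ≥ 21 and β^2 ≥ 1/2.
β ≥ (1/2)^(1/2) ≈ 0.707.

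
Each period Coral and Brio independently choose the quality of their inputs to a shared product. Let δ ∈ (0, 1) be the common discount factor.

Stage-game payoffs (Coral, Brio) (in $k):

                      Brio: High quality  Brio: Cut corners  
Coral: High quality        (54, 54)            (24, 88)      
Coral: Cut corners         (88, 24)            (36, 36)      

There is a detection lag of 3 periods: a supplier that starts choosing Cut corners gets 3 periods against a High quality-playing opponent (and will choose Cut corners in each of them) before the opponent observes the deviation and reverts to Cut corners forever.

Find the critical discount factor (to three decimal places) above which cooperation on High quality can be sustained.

0.868

Deviating for the 3 undetected periods gains 88−54 = 34 per period over cooperation, then loses 54−36 = 18 per period forever once punishment starts.
Gain: 34(1 + δ + … + δ^2); loss: 18·δ^3/(1−δ).
No profitable deviation ⇔ 34(1−δ^3) ≤ 18·δ^3, i.e. δ^3 ≥ 34/(34+18) = 17/26.
Hence δ ≥ (17/26)^(1/3) ≈ 0.868.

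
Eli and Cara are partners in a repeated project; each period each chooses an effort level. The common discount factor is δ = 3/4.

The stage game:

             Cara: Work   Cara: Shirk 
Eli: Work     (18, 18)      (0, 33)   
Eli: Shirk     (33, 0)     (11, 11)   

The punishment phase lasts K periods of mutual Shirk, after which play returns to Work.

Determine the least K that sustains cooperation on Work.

5

IC: δ(1−δ^K)/(1−δ) ≥ (33−18)/(18−11) = 15/7.
With δ = 3/4: need 1 − δ^K ≥ 15/7·(1−3/4)/(3/4), i.e. δ^K ≤ 0.2857.
Since (3/4)^4 = 0.3164 and (3/4)^5 = 0.2373, the smallest such K is 5.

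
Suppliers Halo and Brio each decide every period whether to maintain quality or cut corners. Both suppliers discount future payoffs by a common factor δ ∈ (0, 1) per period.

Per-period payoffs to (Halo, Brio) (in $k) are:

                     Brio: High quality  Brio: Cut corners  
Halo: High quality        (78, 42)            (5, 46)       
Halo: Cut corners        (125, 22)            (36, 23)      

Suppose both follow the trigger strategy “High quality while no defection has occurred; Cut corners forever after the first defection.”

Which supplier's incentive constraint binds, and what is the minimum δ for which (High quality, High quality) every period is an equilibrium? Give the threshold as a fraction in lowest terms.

Halo; δ ≥ 47/89

Halo's threshold: (125−78)/(125−36) = 47/89.
Brio's threshold: (46−42)/(46−23) = 4/23.
47/89 > 4/23, so Halo binds and δ* = 47/89.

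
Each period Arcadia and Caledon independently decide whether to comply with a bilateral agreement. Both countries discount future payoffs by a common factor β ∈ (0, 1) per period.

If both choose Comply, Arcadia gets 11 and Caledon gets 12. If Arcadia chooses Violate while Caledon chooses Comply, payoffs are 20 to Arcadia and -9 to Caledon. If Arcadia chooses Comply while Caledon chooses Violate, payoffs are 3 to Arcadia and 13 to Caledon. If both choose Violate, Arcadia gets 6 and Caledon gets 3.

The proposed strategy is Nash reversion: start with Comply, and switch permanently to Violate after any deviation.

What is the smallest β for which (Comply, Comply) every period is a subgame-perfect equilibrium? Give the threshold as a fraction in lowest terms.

Arcadia: cooperation gives 11 each period; deviation gives 20 once then 6 forever.
  11/(1−β) ≥ 20 + 6β/(1−β) ⇒ β ≥ 9/14.
Caledon: cooperation gives 12 each period; deviation gives 13 once then 3 forever.
  β ≥ 1/10.
Both must hold, so the binding constraint is Arcadia's: β ≥ 9/14.

9/14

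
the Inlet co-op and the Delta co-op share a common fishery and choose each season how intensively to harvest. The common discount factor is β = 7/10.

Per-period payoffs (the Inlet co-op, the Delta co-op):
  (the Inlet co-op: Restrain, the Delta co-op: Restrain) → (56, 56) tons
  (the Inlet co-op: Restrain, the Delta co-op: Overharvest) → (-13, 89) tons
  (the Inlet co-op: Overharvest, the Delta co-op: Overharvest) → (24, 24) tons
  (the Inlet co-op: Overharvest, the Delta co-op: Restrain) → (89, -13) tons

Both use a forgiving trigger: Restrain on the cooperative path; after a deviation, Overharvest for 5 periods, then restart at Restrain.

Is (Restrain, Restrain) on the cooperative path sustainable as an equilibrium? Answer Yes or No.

IC: β+…+β^5 ≥ (89−56)/(56−24) = 33/32.
At β = 7/10: partial sum = 1.9412 ≥ 1.0312. Cooperation sustainable.

Yes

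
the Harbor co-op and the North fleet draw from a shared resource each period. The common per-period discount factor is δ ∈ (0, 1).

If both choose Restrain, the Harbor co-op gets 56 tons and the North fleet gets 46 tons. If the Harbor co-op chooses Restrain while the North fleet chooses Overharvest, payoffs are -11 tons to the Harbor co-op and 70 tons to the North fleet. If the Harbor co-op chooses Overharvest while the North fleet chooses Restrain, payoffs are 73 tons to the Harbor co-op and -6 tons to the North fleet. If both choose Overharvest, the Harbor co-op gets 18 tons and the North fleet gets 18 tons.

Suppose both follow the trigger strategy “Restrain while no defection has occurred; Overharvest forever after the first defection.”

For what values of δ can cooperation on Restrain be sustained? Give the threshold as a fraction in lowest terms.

6/13

the Harbor co-op's threshold: (73−56)/(73−18) = 17/55.
the North fleet's threshold: (70−46)/(70−18) = 6/13.
17/55 < 6/13, so the North fleet binds and δ* = 6/13.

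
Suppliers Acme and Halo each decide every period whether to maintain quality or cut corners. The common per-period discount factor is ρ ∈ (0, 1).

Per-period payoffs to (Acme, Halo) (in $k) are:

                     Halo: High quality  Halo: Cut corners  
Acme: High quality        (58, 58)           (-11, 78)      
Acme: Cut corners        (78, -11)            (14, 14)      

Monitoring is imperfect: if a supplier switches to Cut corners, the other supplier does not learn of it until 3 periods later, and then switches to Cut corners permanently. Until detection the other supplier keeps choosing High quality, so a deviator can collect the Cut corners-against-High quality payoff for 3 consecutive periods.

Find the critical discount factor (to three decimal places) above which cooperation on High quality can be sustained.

0.679

The best deviation is to choose Cut corners for all 3 undetected periods, earning 78 each, then 14 forever once detected.
Deviation value: 78(1−ρ^3)/(1−ρ) + 14ρ^3/(1−ρ); cooperation value: 58/(1−ρ).
IC: 58 ≥ 78(1−ρ^3) + 14ρ^3 = 78 − 64ρ^3.
So ρ^3 ≥ 20/64 = 5/16, giving ρ ≥ (5/16)^(1/3) ≈ 0.679.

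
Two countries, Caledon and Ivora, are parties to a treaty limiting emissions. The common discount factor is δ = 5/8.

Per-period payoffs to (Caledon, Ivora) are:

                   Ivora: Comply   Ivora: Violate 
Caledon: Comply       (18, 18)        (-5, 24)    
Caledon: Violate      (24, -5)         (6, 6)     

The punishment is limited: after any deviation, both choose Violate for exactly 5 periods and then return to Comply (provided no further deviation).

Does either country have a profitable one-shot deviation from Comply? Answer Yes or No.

No

Comparing payoff streams over the 6 periods until play realigns: cooperate → 18(1+δ+…+δ^5); deviate → 24 + 6(δ+…+δ^5).
Cooperation is sustained iff (18−6)(δ+…+δ^5) ≥ 24−18.
δ+…+δ^5 = 5/8·(1−(5/8)^5)/(1−5/8) = 1.5077, and (24−18)/(18−6) = 0.5000.
1.5077 ≥ 0.5000, so cooperation is sustainable.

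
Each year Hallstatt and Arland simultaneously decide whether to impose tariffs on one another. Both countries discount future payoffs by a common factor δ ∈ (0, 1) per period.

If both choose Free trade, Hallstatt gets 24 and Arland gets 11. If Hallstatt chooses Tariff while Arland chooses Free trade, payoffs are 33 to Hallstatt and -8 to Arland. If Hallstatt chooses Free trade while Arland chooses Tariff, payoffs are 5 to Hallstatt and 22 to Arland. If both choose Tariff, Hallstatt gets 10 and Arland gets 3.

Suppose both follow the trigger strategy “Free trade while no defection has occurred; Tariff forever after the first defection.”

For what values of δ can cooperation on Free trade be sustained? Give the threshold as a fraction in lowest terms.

Hallstatt: cooperation gives 24 each period; deviation gives 33 once then 10 forever.
  24/(1−δ) ≥ 33 + 10δ/(1−δ) ⇒ δ ≥ 9/23.
Arland: cooperation gives 11 each period; deviation gives 22 once then 3 forever.
  δ ≥ 11/19.
Both must hold, so the binding constraint is Arland's: δ ≥ 11/19.

11/19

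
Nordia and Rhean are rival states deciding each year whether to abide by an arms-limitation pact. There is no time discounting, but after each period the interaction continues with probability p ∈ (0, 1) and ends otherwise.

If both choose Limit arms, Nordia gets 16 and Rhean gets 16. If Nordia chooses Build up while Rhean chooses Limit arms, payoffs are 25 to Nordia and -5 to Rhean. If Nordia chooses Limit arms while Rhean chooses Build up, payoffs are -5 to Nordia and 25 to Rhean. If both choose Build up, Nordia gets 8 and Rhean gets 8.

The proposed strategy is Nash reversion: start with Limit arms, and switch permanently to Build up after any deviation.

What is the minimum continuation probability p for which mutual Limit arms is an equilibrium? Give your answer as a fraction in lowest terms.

With no time discounting, the continuation probability p plays the role of the discount factor.
Grim-trigger IC: 16/(1−p) ≥ 25 + 8p/(1−p) ⇒ p ≥ (25−16)/(25−8) = 9/17.

9/17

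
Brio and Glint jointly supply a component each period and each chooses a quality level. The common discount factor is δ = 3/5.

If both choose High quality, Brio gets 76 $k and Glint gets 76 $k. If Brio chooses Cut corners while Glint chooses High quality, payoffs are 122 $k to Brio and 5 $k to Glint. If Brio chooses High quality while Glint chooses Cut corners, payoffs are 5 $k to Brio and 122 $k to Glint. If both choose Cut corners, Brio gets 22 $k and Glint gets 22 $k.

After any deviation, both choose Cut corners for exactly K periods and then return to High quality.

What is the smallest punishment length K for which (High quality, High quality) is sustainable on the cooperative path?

No profitable deviation requires (76−22)(δ+…+δ^K) ≥ 122−76, i.e. δ+…+δ^K ≥ 23/27 ≈ 0.8519.
With δ = 3/5, the partial sums are K=1: 0.6000, K=2: 0.9600.
K = 2 is the first length at which the sum reaches 0.8519.

2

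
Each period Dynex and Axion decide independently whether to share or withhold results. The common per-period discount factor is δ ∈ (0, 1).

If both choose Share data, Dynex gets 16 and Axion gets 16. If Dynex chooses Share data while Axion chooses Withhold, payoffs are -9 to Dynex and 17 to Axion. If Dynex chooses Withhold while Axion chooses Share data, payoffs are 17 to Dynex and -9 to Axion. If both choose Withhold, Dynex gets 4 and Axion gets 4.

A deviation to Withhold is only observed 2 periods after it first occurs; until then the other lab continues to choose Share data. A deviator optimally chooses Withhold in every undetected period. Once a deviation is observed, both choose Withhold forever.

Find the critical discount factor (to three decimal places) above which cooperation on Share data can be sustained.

0.277

Deviating for the 2 undetected periods gains 17−16 = 1 per period over cooperation, then loses 16−4 = 12 per period forever once punishment starts.
Gain: 1(1 + δ + … + δ^1); loss: 12·δ^2/(1−δ).
No profitable deviation ⇔ 1(1−δ^2) ≤ 12·δ^2, i.e. δ^2 ≥ 1/(1+12) = 1/13.
Hence δ ≥ (1/13)^(1/2) ≈ 0.277.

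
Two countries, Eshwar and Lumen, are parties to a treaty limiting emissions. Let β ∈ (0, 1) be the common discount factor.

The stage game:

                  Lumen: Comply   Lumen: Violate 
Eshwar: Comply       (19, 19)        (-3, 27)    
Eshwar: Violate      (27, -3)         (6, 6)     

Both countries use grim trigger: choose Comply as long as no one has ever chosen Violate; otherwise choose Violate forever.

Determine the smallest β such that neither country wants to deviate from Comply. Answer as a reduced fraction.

8/21

19/(1−β) ≥ 27 + 6β/(1−β)
19 ≥ 27 − 21β
β ≥ 8/21.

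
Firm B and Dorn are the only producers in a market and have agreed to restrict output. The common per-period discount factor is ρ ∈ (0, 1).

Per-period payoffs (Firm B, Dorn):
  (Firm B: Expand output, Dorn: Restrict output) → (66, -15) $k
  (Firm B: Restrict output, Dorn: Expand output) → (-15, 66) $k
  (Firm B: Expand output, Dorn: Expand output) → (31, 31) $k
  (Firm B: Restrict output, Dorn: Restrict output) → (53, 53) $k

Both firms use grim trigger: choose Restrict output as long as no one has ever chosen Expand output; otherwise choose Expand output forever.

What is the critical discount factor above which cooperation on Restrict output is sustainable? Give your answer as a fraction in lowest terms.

13/35

53/(1−ρ) ≥ 66 + 31ρ/(1−ρ)
53 ≥ 66 − 35ρ
ρ ≥ 13/35.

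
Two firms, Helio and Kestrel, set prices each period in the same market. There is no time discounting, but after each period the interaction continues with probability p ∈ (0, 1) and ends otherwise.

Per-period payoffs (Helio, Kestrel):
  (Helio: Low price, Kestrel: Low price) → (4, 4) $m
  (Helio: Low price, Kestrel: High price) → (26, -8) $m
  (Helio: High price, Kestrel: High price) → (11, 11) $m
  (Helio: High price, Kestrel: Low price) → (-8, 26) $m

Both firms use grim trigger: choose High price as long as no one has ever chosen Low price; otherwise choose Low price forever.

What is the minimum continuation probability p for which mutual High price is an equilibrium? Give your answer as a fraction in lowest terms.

15/22

With no time discounting, the continuation probability p plays the role of the discount factor.
Grim-trigger IC: 11/(1−p) ≥ 26 + 4p/(1−p) ⇒ p ≥ (26−11)/(26−4) = 15/22.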